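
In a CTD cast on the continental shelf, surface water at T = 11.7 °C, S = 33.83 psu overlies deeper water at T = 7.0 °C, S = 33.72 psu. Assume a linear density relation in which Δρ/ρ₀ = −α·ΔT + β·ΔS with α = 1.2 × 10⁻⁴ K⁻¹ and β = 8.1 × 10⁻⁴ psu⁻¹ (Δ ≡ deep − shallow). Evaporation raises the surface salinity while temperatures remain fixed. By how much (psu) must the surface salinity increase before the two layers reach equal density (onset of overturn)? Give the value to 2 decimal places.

0.59 psu

Neutral buoyancy requires −α(T_deep − T_surf) + β(S_deep − S_surf′) = 0.
S_surf′ = S_deep − (α/β)·ΔT = 33.72 − (1.2 × 10⁻⁴/8.1 × 10⁻⁴)·(-4.7) = 34.4163 psu.
Increase required: 34.4163 − 33.83 = 0.5863 psu.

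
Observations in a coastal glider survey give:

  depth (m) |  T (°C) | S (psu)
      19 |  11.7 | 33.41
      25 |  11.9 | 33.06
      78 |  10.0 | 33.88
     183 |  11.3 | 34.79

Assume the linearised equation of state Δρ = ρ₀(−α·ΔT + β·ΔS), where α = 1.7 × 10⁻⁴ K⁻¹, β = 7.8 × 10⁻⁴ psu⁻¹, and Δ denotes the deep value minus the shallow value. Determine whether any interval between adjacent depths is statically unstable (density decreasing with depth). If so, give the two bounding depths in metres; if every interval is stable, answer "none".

19–25 m

Evaluate Δρ/ρ₀ = −αΔT + βΔS across each adjacent pair:
  19–25 m: −αΔT+βΔS = −(1.7 × 10⁻⁴)(+0.2)+(7.8 × 10⁻⁴)(-0.35) = -3.1 × 10⁻⁴ → UNSTABLE
  25–78 m: −αΔT+βΔS = −(1.7 × 10⁻⁴)(-1.9)+(7.8 × 10⁻⁴)(+0.82) = 9.6 × 10⁻⁴ → stable
  78–183 m: −αΔT+βΔS = −(1.7 × 10⁻⁴)(+1.3)+(7.8 × 10⁻⁴)(+0.91) = 4.9 × 10⁻⁴ → stable
The 19–25 m interval has Δρ < 0: lighter water underlies denser water.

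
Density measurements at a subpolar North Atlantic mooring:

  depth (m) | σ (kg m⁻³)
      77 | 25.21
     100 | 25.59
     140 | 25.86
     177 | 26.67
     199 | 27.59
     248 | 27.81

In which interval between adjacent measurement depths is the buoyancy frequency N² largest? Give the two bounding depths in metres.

Compute the density gradient over each adjacent pair:
  77–100 m: Δρ/Δz = 0.38/23 = 0.017 kg m⁻⁴
  100–140 m: Δρ/Δz = 0.27/40 = 6.8 × 10⁻³ kg m⁻⁴
  140–177 m: Δρ/Δz = 0.81/37 = 0.022 kg m⁻⁴
  177–199 m: Δρ/Δz = 0.92/22 = 0.042 kg m⁻⁴
  199–248 m: Δρ/Δz = 0.22/49 = 4.5 × 10⁻³ kg m⁻⁴
The largest gradient is in the 177–199 m interval — the pycnocline.

177–199 m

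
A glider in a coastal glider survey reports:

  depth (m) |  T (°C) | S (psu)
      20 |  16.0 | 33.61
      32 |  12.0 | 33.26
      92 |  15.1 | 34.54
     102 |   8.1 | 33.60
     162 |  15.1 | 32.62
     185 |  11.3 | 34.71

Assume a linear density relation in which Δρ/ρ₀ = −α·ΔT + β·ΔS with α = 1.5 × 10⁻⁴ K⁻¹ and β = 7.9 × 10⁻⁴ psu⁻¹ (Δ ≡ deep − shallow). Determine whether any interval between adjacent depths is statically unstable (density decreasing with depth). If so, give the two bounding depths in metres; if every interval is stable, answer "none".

Evaluate Δρ/ρ₀ = −αΔT + βΔS across each adjacent pair:
  20–32 m: −αΔT+βΔS = −(1.5 × 10⁻⁴)(-4.0)+(7.9 × 10⁻⁴)(-0.35) = 3.2 × 10⁻⁴ → stable
  32–92 m: −αΔT+βΔS = −(1.5 × 10⁻⁴)(+3.1)+(7.9 × 10⁻⁴)(+1.28) = 5.5 × 10⁻⁴ → stable
  92–102 m: −αΔT+βΔS = −(1.5 × 10⁻⁴)(-7.0)+(7.9 × 10⁻⁴)(-0.94) = 3.1 × 10⁻⁴ → stable
  102–162 m: −αΔT+βΔS = −(1.5 × 10⁻⁴)(+7.0)+(7.9 × 10⁻⁴)(-0.98) = -1.8 × 10⁻³ → UNSTABLE
  162–185 m: −αΔT+βΔS = −(1.5 × 10⁻⁴)(-3.8)+(7.9 × 10⁻⁴)(+2.09) = 2.2 × 10⁻³ → stable
The 102–162 m interval has Δρ < 0: lighter water underlies denser water.

102–162 m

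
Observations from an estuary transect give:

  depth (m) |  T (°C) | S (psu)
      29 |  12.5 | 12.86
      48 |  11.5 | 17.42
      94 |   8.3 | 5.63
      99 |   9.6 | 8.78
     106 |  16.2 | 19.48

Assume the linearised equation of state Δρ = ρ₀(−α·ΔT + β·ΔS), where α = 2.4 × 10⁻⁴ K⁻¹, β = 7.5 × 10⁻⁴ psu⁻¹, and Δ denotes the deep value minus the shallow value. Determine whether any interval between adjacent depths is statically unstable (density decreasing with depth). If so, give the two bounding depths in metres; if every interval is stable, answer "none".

Evaluate Δρ/ρ₀ = −αΔT + βΔS across each adjacent pair:
  29–48 m: −αΔT+βΔS = −(2.4 × 10⁻⁴)(-1.0)+(7.5 × 10⁻⁴)(+4.56) = 3.7 × 10⁻³ → stable
  48–94 m: −αΔT+βΔS = −(2.4 × 10⁻⁴)(-3.2)+(7.5 × 10⁻⁴)(-11.79) = -8.1 × 10⁻³ → UNSTABLE
  94–99 m: −αΔT+βΔS = −(2.4 × 10⁻⁴)(+1.3)+(7.5 × 10⁻⁴)(+3.15) = 2.1 × 10⁻³ → stable
  99–106 m: −αΔT+βΔS = −(2.4 × 10⁻⁴)(+6.6)+(7.5 × 10⁻⁴)(+10.70) = 6.4 × 10⁻³ → stable
The 48–94 m interval has Δρ < 0: lighter water underlies denser water.

48–94 m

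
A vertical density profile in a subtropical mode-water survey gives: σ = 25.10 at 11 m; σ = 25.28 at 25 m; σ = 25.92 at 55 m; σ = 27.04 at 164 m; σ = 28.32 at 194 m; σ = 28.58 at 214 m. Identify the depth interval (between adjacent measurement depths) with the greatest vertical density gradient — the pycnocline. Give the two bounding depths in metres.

164–194 m

Compute the density gradient over each adjacent pair:
  11–25 m: Δρ/Δz = 0.18/14 = 0.013 kg m⁻⁴
  25–55 m: Δρ/Δz = 0.64/30 = 0.021 kg m⁻⁴
  55–164 m: Δρ/Δz = 1.12/109 = 0.010 kg m⁻⁴
  164–194 m: Δρ/Δz = 1.28/30 = 0.043 kg m⁻⁴
  194–214 m: Δρ/Δz = 0.26/20 = 0.013 kg m⁻⁴
The largest gradient is in the 164–194 m interval — the pycnocline.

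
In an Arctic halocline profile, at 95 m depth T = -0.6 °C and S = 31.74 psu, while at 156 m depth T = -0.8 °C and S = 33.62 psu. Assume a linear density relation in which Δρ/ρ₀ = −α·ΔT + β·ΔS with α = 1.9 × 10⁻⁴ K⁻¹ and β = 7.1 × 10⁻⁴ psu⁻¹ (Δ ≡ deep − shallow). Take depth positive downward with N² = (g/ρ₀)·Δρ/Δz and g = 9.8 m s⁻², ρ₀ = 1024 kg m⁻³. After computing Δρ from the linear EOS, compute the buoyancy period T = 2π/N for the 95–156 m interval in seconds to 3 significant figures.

423 s

ΔT = -0.2 K, ΔS = +1.88 psu (deep − shallow).
Δρ/ρ₀ = −αΔT + βΔS = 3.80 × 10⁻⁵ + 1.3348 × 10⁻³ = 1.3728 × 10⁻³, so Δρ ≈ 1.406 kg m⁻³.
N² = (g/ρ₀)·Δρ/Δz = g·(Δρ/ρ₀)/Δz = 9.8 × 1.3728 × 10⁻³ / 61 = 2.2055 × 10⁻⁴ s⁻².
N = √(2.2055 × 10⁻⁴) = 0.014851 rad s⁻¹ → T = 2π/N = 423.08 s ≈ 423 s.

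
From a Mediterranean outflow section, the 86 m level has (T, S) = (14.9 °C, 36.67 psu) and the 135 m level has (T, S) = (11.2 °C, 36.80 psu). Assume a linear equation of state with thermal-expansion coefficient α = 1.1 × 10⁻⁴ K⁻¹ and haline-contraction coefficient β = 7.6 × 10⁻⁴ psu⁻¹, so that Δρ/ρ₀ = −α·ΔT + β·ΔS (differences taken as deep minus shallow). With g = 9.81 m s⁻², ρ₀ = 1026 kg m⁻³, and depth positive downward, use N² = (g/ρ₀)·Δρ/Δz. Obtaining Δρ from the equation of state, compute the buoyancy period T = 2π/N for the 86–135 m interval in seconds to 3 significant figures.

624 s

ΔT = -3.7 K, ΔS = +0.13 psu (deep − shallow).
Δρ/ρ₀ = −αΔT + βΔS = 4.07 × 10⁻⁴ + 9.88 × 10⁻⁵ = 5.058 × 10⁻⁴, so Δρ ≈ 0.5190 kg m⁻³.
N² = (g/ρ₀)·Δρ/Δz = g·(Δρ/ρ₀)/Δz = 9.81 × 5.058 × 10⁻⁴ / 49 = 1.0126 × 10⁻⁴ s⁻².
N = √(1.0126 × 10⁻⁴) = 0.010063 rad s⁻¹ → T = 2π/N = 624.38 s ≈ 624 s.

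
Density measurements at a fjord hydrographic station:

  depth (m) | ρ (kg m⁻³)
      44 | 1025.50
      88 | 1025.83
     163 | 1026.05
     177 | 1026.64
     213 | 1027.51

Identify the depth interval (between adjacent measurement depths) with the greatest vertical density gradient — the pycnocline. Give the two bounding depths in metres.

163–177 m

Compute the density gradient over each adjacent pair:
  44–88 m: Δρ/Δz = 0.33/44 = 7.5 × 10⁻³ kg m⁻⁴
  88–163 m: Δρ/Δz = 0.22/75 = 2.9 × 10⁻³ kg m⁻⁴
  163–177 m: Δρ/Δz = 0.59/14 = 0.042 kg m⁻⁴
  177–213 m: Δρ/Δz = 0.87/36 = 0.024 kg m⁻⁴
The largest gradient is in the 163–177 m interval — the pycnocline.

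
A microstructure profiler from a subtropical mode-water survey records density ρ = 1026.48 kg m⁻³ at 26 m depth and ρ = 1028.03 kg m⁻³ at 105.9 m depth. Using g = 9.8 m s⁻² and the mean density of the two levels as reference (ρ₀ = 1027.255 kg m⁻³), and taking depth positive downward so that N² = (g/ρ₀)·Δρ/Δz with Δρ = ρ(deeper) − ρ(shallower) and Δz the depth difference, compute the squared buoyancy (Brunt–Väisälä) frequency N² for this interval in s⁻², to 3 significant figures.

1.85 × 10⁻⁴ s⁻²

Δρ = 1028.03 − 1026.48 = 1.55 kg m⁻³ over Δz = 105.9 − 26 = 79.9 m.
N² = (9.8/1027.255) × (1.55/79.9) = 1.8507 × 10⁻⁴ s⁻² ≈ 1.85 × 10⁻⁴ s⁻².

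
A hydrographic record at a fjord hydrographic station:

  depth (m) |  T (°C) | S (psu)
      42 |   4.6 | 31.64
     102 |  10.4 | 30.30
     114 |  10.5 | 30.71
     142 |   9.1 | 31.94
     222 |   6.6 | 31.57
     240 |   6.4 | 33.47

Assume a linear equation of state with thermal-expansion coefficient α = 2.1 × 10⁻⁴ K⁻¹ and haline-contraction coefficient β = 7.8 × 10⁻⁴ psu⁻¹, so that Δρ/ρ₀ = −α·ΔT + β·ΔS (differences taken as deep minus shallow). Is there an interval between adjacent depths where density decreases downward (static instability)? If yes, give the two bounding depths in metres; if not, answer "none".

42–102 m

Evaluate Δρ/ρ₀ = −αΔT + βΔS across each adjacent pair:
  42–102 m: −αΔT+βΔS = −(2.1 × 10⁻⁴)(+5.8)+(7.8 × 10⁻⁴)(-1.34) = -2.3 × 10⁻³ → UNSTABLE
  102–114 m: −αΔT+βΔS = −(2.1 × 10⁻⁴)(+0.1)+(7.8 × 10⁻⁴)(+0.41) = 3.0 × 10⁻⁴ → stable
  114–142 m: −αΔT+βΔS = −(2.1 × 10⁻⁴)(-1.4)+(7.8 × 10⁻⁴)(+1.23) = 1.3 × 10⁻³ → stable
  142–222 m: −αΔT+βΔS = −(2.1 × 10⁻⁴)(-2.5)+(7.8 × 10⁻⁴)(-0.37) = 2.4 × 10⁻⁴ → stable
  222–240 m: −αΔT+βΔS = −(2.1 × 10⁻⁴)(-0.2)+(7.8 × 10⁻⁴)(+1.90) = 1.5 × 10⁻³ → stable
The 42–102 m interval has Δρ < 0: lighter water underlies denser water.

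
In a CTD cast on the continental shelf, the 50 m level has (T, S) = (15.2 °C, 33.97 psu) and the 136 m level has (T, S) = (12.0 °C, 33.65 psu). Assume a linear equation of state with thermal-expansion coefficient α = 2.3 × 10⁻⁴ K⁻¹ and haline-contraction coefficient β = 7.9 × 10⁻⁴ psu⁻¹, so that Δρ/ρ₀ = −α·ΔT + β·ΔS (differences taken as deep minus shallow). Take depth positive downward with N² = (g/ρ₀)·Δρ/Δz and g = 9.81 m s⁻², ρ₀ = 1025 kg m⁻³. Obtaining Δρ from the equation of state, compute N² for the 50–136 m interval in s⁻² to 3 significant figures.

ΔT = -3.2 K, ΔS = -0.32 psu (deep − shallow).
Δρ/ρ₀ = −αΔT + βΔS = 7.36 × 10⁻⁴ − 2.528 × 10⁻⁴ = 4.832 × 10⁻⁴, so Δρ ≈ 0.4953 kg m⁻³.
N² = (g/ρ₀)·Δρ/Δz = g·(Δρ/ρ₀)/Δz = 9.81 × 4.832 × 10⁻⁴ / 86 = 5.5119 × 10⁻⁵ s⁻² ≈ 5.51 × 10⁻⁵ s⁻².

5.51 × 10⁻⁵ s⁻²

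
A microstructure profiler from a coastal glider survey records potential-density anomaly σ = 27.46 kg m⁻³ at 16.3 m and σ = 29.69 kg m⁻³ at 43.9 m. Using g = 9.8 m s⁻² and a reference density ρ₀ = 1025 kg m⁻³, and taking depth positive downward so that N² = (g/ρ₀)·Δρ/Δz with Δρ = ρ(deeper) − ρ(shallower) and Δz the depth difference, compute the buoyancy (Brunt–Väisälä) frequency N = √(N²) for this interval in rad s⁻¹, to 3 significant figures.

0.0278 rad s⁻¹

Δρ = 1029.69 − 1027.46 = 2.23 kg m⁻³ over Δz = 43.9 − 16.3 = 27.6 m.
N² = (9.8/1025) × (2.23/27.6) = 7.7250 × 10⁻⁴ s⁻².
N = √(7.7250 × 10⁻⁴) = 0.027794 rad s⁻¹ ≈ 0.0278 rad s⁻¹.
Since Δρ > 0 the layer is stably stratified.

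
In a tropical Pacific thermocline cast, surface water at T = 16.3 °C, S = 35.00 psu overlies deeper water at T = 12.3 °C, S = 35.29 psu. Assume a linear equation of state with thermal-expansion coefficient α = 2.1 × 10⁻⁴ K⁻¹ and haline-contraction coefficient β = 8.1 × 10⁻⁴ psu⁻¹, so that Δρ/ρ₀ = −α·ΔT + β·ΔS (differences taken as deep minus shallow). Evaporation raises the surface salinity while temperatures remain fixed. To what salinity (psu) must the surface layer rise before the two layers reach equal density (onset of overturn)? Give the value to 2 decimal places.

Neutral buoyancy requires −α(T_deep − T_surf) + β(S_deep − S_surf′) = 0.
S_surf′ = S_deep − (α/β)·ΔT = 35.29 − (2.1 × 10⁻⁴/8.1 × 10⁻⁴)·(-4.0) = 36.3270 psu.
Increase required: 36.3270 − 35.00 = 1.3270 psu.

36.33 psu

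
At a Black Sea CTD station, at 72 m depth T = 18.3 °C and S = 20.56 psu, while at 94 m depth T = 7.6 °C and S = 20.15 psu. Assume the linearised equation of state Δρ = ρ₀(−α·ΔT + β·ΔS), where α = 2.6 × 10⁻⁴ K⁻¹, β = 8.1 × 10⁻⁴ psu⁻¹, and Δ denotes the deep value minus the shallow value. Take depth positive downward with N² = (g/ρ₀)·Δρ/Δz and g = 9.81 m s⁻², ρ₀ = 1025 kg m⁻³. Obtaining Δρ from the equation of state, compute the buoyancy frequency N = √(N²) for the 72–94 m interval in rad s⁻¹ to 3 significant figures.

0.0331 rad s⁻¹

ΔT = -10.7 K, ΔS = -0.41 psu (deep − shallow).
Δρ/ρ₀ = −αΔT + βΔS = 2.782 × 10⁻³ − 3.321 × 10⁻⁴ = 2.4499 × 10⁻³, so Δρ ≈ 2.511 kg m⁻³.
N² = (g/ρ₀)·Δρ/Δz = g·(Δρ/ρ₀)/Δz = 9.81 × 2.4499 × 10⁻³ / 22 = 1.0924 × 10⁻³ s⁻².
N = √(1.0924 × 10⁻³) = 0.033051 rad s⁻¹ ≈ 0.0331 rad s⁻¹.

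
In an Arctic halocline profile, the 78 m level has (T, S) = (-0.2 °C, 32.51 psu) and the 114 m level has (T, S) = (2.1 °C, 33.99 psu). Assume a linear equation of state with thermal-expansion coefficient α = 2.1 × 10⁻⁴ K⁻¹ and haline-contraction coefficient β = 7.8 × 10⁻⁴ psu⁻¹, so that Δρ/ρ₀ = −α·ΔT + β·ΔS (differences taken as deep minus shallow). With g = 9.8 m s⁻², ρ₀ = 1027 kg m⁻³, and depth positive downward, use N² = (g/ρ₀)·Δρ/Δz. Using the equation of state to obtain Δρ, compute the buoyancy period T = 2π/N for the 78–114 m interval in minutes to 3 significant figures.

ΔT = +2.3 K, ΔS = +1.48 psu (deep − shallow).
Δρ/ρ₀ = −αΔT + βΔS = -4.83 × 10⁻⁴ + 1.1544 × 10⁻³ = 6.714 × 10⁻⁴, so Δρ ≈ 0.6895 kg m⁻³.
N² = (g/ρ₀)·Δρ/Δz = g·(Δρ/ρ₀)/Δz = 9.8 × 6.714 × 10⁻⁴ / 36 = 1.8277 × 10⁻⁴ s⁻².
N = √(1.8277 × 10⁻⁴) = 0.013519 rad s⁻¹ → T = 2π/N = 464.77 s = 7.7462 min ≈ 7.75 min.

7.75 min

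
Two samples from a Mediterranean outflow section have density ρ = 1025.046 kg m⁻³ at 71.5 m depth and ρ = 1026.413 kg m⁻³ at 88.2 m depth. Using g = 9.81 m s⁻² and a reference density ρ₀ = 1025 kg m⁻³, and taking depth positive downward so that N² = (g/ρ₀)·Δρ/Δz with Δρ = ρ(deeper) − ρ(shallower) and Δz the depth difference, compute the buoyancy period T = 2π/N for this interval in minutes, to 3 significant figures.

Δρ = 1026.413 − 1025.046 = 1.367 kg m⁻³ over Δz = 88.2 − 71.5 = 16.7 m.
N² = (9.81/1025) × (1.367/16.7) = 7.8342 × 10⁻⁴ s⁻².
N = √(7.8342 × 10⁻⁴) = 0.027990 rad s⁻¹, so T = 2π/N = 224.48 s = 3.7413 min ≈ 3.74 min.
N² > 0, so the interval is statically stable.

3.74 min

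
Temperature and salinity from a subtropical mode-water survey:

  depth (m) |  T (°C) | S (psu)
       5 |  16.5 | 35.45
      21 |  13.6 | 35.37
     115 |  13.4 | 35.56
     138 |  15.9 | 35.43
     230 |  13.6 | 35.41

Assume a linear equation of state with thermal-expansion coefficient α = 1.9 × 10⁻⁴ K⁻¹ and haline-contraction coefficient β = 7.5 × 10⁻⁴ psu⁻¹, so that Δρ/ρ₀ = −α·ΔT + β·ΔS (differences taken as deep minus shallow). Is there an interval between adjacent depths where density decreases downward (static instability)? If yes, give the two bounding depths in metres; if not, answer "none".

Evaluate Δρ/ρ₀ = −αΔT + βΔS across each adjacent pair:
  5–21 m: −αΔT+βΔS = −(1.9 × 10⁻⁴)(-2.9)+(7.5 × 10⁻⁴)(-0.08) = 4.9 × 10⁻⁴ → stable
  21–115 m: −αΔT+βΔS = −(1.9 × 10⁻⁴)(-0.2)+(7.5 × 10⁻⁴)(+0.19) = 1.8 × 10⁻⁴ → stable
  115–138 m: −αΔT+βΔS = −(1.9 × 10⁻⁴)(+2.5)+(7.5 × 10⁻⁴)(-0.13) = -5.7 × 10⁻⁴ → UNSTABLE
  138–230 m: −αΔT+βΔS = −(1.9 × 10⁻⁴)(-2.3)+(7.5 × 10⁻⁴)(-0.02) = 4.2 × 10⁻⁴ → stable
The 115–138 m interval has Δρ < 0: lighter water underlies denser water.

115–138 m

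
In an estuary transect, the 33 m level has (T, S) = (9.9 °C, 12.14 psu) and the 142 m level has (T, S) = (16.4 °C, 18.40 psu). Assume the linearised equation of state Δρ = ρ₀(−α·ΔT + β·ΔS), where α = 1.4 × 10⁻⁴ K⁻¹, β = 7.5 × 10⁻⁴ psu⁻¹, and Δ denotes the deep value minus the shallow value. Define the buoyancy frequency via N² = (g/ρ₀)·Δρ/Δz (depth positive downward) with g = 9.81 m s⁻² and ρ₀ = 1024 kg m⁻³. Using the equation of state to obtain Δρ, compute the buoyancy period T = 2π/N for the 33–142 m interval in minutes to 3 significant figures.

5.67 min

ΔT = +6.5 K, ΔS = +6.26 psu (deep − shallow).
Δρ/ρ₀ = −αΔT + βΔS = -9.10 × 10⁻⁴ + 4.695 × 10⁻³ = 3.785 × 10⁻³, so Δρ ≈ 3.876 kg m⁻³.
N² = (g/ρ₀)·Δρ/Δz = g·(Δρ/ρ₀)/Δz = 9.81 × 3.785 × 10⁻³ / 109 = 3.4065 × 10⁻⁴ s⁻².
N = √(3.4065 × 10⁻⁴) = 0.018457 rad s⁻¹ → T = 2π/N = 340.42 s = 5.6737 min ≈ 5.67 min.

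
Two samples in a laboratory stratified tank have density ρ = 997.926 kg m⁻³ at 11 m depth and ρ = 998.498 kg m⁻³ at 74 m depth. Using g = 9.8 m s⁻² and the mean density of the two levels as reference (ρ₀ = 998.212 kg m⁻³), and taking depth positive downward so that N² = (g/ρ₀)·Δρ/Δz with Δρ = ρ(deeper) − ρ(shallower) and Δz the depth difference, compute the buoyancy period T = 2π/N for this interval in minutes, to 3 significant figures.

11.1 min

Δρ = 998.498 − 997.926 = 0.572 kg m⁻³ over Δz = 74 − 11 = 63 m.
N² = (9.8/998.212) × (0.572/63) = 8.9137 × 10⁻⁵ s⁻².
N = √(8.9137 × 10⁻⁵) = 9.4412 × 10⁻³ rad s⁻¹, so T = 2π/N = 665.51 s = 11.092 min ≈ 11.1 min.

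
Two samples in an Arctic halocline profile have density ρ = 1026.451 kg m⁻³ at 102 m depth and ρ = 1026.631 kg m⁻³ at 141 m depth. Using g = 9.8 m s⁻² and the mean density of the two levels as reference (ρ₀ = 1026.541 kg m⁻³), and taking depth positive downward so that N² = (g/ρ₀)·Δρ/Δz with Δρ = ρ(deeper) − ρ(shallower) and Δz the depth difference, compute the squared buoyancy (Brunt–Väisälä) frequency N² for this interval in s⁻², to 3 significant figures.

Δρ = 1026.631 − 1026.451 = 0.180 kg m⁻³ over Δz = 141 − 102 = 39 m.
N² = (9.8/1026.541) × (0.180/39) = 4.4061 × 10⁻⁵ s⁻² ≈ 4.41 × 10⁻⁵ s⁻².

4.41 × 10⁻⁵ s⁻²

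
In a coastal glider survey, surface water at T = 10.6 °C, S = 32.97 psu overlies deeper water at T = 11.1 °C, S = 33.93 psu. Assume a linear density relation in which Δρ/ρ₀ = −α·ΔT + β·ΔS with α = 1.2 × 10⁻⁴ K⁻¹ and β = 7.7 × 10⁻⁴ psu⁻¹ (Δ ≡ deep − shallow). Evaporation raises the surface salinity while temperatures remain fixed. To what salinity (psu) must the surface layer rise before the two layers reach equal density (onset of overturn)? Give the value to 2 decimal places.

Neutral buoyancy requires −α(T_deep − T_surf) + β(S_deep − S_surf′) = 0.
S_surf′ = S_deep − (α/β)·ΔT = 33.93 − (1.2 × 10⁻⁴/7.7 × 10⁻⁴)·(+0.5) = 33.8521 psu.
Increase required: 33.8521 − 32.97 = 0.8821 psu.

33.85 psu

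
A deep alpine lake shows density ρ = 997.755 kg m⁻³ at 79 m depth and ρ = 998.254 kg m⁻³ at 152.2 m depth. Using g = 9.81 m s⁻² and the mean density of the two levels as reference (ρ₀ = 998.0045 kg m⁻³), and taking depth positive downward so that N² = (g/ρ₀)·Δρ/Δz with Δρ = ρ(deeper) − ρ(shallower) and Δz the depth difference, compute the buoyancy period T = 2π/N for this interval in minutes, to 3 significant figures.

12.8 min

Δρ = 998.254 − 997.755 = 0.499 kg m⁻³ over Δz = 152.2 − 79 = 73.2 m.
N² = (9.81/998.0045) × (0.499/73.2) = 6.7008 × 10⁻⁵ s⁻².
N = √(6.7008 × 10⁻⁵) = 8.1858 × 10⁻³ rad s⁻¹, so T = 2π/N = 767.57 s = 12.793 min ≈ 12.8 min.
A positive N² confirms static stability across the interval.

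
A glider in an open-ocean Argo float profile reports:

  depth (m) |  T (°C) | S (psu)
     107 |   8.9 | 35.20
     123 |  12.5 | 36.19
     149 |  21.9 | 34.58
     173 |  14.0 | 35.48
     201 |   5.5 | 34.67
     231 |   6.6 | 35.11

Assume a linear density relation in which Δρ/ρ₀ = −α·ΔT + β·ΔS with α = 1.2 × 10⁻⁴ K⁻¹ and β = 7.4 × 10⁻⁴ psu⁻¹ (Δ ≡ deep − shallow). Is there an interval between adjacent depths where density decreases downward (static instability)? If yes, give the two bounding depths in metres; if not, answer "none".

123–149 m

Evaluate Δρ/ρ₀ = −αΔT + βΔS across each adjacent pair:
  107–123 m: −αΔT+βΔS = −(1.2 × 10⁻⁴)(+3.6)+(7.4 × 10⁻⁴)(+0.99) = 3.0 × 10⁻⁴ → stable
  123–149 m: −αΔT+βΔS = −(1.2 × 10⁻⁴)(+9.4)+(7.4 × 10⁻⁴)(-1.61) = -2.3 × 10⁻³ → UNSTABLE
  149–173 m: −αΔT+βΔS = −(1.2 × 10⁻⁴)(-7.9)+(7.4 × 10⁻⁴)(+0.90) = 1.6 × 10⁻³ → stable
  173–201 m: −αΔT+βΔS = −(1.2 × 10⁻⁴)(-8.5)+(7.4 × 10⁻⁴)(-0.81) = 4.2 × 10⁻⁴ → stable
  201–231 m: −αΔT+βΔS = −(1.2 × 10⁻⁴)(+1.1)+(7.4 × 10⁻⁴)(+0.44) = 1.9 × 10⁻⁴ → stable
The 123–149 m interval has Δρ < 0: lighter water underlies denser water.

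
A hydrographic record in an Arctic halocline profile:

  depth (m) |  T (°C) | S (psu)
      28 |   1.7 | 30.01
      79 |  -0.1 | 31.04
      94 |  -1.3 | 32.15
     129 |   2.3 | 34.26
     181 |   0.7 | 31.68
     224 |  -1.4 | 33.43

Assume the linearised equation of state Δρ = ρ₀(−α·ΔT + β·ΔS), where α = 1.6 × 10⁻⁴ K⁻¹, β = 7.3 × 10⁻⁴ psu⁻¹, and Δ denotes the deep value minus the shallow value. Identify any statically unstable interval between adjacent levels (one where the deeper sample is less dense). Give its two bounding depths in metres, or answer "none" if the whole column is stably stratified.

129–181 m

Evaluate Δρ/ρ₀ = −αΔT + βΔS across each adjacent pair:
  28–79 m: −αΔT+βΔS = −(1.6 × 10⁻⁴)(-1.8)+(7.3 × 10⁻⁴)(+1.03) = 1.0 × 10⁻³ → stable
  79–94 m: −αΔT+βΔS = −(1.6 × 10⁻⁴)(-1.2)+(7.3 × 10⁻⁴)(+1.11) = 1.0 × 10⁻³ → stable
  94–129 m: −αΔT+βΔS = −(1.6 × 10⁻⁴)(+3.6)+(7.3 × 10⁻⁴)(+2.11) = 9.6 × 10⁻⁴ → stable
  129–181 m: −αΔT+βΔS = −(1.6 × 10⁻⁴)(-1.6)+(7.3 × 10⁻⁴)(-2.58) = -1.6 × 10⁻³ → UNSTABLE
  181–224 m: −αΔT+βΔS = −(1.6 × 10⁻⁴)(-2.1)+(7.3 × 10⁻⁴)(+1.75) = 1.6 × 10⁻³ → stable
The 129–181 m interval has Δρ < 0: lighter water underlies denser water.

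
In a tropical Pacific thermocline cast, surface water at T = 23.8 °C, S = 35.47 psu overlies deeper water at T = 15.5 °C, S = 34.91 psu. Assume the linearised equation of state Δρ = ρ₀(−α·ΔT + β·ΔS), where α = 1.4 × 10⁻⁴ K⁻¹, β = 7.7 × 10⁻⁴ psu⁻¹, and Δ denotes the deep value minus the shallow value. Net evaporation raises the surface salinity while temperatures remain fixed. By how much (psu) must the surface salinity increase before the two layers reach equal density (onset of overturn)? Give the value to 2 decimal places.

0.95 psu

Neutral buoyancy requires −α(T_deep − T_surf) + β(S_deep − S_surf′) = 0.
S_surf′ = S_deep − (α/β)·ΔT = 34.91 − (1.4 × 10⁻⁴/7.7 × 10⁻⁴)·(-8.3) = 36.4191 psu.
Increase required: 36.4191 − 35.47 = 0.9491 psu.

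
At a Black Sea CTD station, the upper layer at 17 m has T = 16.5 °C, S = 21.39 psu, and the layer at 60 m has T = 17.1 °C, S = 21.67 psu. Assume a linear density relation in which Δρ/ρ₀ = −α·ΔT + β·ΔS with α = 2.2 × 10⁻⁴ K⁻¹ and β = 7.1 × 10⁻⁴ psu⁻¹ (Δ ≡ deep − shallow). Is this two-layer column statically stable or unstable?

ΔT = 17.1 − 16.5 = +0.6 K and ΔS = 21.67 − 21.39 = +0.28 psu (deep − shallow).
−αΔT = -1.32 × 10⁻⁴; βΔS = 1.988 × 10⁻⁴; sum Δρ/ρ₀ = 6.68 × 10⁻⁵.
Δρ/ρ₀ > 0, so Δρ > 0: deeper water is denser → statically stable.

stable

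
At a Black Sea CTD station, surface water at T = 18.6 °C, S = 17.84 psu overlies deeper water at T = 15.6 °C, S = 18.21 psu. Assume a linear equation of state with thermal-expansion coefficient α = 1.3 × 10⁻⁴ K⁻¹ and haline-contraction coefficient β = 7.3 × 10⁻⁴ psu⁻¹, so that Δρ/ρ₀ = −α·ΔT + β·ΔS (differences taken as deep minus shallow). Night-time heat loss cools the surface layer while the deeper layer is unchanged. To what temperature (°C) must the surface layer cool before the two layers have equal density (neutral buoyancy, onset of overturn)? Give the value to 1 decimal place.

13.5 °C

Neutral buoyancy requires Δρ = 0, i.e. −α(T_deep − T_surf′) + β(S_deep − S_surf) = 0.
T_surf′ = T_deep − (β/α)·ΔS = 15.6 − (7.3 × 10⁻⁴/1.3 × 10⁻⁴)·(+0.37) = 13.522 °C.
Cooling required: 18.6 − (13.522) = 5.078 °C.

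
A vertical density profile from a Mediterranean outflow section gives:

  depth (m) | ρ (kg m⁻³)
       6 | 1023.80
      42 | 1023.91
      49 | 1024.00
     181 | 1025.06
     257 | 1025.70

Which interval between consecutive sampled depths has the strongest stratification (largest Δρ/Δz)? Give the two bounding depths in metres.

Compute the density gradient over each adjacent pair:
  6–42 m: Δρ/Δz = 0.11/36 = 3.1 × 10⁻³ kg m⁻⁴
  42–49 m: Δρ/Δz = 0.09/7 = 0.013 kg m⁻⁴
  49–181 m: Δρ/Δz = 1.06/132 = 8.0 × 10⁻³ kg m⁻⁴
  181–257 m: Δρ/Δz = 0.64/76 = 8.4 × 10⁻³ kg m⁻⁴
The largest gradient is in the 42–49 m interval — the pycnocline.

42–49 m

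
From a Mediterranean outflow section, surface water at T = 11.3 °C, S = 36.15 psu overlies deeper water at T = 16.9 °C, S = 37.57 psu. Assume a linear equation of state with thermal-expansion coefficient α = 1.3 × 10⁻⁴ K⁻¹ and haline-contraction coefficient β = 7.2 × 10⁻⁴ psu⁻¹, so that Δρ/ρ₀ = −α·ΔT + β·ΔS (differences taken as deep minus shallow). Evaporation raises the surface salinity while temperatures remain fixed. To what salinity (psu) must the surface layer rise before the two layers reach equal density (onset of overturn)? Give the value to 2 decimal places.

Neutral buoyancy requires −α(T_deep − T_surf) + β(S_deep − S_surf′) = 0.
S_surf′ = S_deep − (α/β)·ΔT = 37.57 − (1.3 × 10⁻⁴/7.2 × 10⁻⁴)·(+5.6) = 36.5589 psu.
Increase required: 36.5589 − 36.15 = 0.4089 psu.

36.56 psu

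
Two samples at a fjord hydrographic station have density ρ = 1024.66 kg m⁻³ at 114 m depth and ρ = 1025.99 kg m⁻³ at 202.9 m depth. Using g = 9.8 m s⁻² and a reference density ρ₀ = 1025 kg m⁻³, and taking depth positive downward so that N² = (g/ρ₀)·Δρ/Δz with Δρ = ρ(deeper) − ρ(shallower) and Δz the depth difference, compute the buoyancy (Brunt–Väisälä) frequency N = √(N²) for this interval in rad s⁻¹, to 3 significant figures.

0.0120 rad s⁻¹

Δρ = 1025.99 − 1024.66 = 1.33 kg m⁻³ over Δz = 202.9 − 114 = 88.9 m.
N² = (9.8/1025) × (1.33/88.9) = 1.4304 × 10⁻⁴ s⁻².
N = √(1.4304 × 10⁻⁴) = 0.011960 rad s⁻¹ ≈ 0.0120 rad s⁻¹.
Since Δρ > 0 the layer is stably stratified.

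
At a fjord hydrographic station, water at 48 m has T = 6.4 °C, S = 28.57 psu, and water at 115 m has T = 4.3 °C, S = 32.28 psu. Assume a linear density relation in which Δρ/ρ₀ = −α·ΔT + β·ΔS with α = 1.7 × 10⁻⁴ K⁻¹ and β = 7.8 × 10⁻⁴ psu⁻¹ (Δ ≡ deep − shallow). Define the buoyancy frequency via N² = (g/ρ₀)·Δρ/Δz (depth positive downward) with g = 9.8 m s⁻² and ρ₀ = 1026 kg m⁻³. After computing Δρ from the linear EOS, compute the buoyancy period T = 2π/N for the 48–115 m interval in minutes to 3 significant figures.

ΔT = -2.1 K, ΔS = +3.71 psu (deep − shallow).
Δρ/ρ₀ = −αΔT + βΔS = 3.57 × 10⁻⁴ + 2.8938 × 10⁻³ = 3.2508 × 10⁻³, so Δρ ≈ 3.335 kg m⁻³.
N² = (g/ρ₀)·Δρ/Δz = g·(Δρ/ρ₀)/Δz = 9.8 × 3.2508 × 10⁻³ / 67 = 4.7549 × 10⁻⁴ s⁻².
N = √(4.7549 × 10⁻⁴) = 0.021806 rad s⁻¹ → T = 2π/N = 288.14 s = 4.8023 min ≈ 4.80 min.

4.80 min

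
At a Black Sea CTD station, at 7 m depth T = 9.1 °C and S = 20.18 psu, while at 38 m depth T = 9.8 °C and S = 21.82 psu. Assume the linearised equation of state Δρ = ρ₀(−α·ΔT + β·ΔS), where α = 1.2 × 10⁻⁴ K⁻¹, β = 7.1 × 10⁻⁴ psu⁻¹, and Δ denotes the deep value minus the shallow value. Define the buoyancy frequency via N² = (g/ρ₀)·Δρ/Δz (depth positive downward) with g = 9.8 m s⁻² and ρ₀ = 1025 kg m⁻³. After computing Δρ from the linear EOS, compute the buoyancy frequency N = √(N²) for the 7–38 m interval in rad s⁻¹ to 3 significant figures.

ΔT = +0.7 K, ΔS = +1.64 psu (deep − shallow).
Δρ/ρ₀ = −αΔT + βΔS = -8.40 × 10⁻⁵ + 1.1644 × 10⁻³ = 1.0804 × 10⁻³, so Δρ ≈ 1.107 kg m⁻³.
N² = (g/ρ₀)·Δρ/Δz = g·(Δρ/ρ₀)/Δz = 9.8 × 1.0804 × 10⁻³ / 31 = 3.4155 × 10⁻⁴ s⁻².
N = √(3.4155 × 10⁻⁴) = 0.018481 rad s⁻¹ ≈ 0.0185 rad s⁻¹.

0.0185 rad s⁻¹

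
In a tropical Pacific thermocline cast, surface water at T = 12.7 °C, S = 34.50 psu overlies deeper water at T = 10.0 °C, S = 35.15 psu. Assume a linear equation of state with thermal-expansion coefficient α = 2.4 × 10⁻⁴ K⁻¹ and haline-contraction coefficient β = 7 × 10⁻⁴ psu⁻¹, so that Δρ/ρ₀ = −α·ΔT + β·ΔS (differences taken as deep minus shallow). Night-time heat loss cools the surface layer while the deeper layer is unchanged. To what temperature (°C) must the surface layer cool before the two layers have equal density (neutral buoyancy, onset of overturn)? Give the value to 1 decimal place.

Neutral buoyancy requires Δρ = 0, i.e. −α(T_deep − T_surf′) + β(S_deep − S_surf) = 0.
T_surf′ = T_deep − (β/α)·ΔS = 10.0 − (7 × 10⁻⁴/2.4 × 10⁻⁴)·(+0.65) = 8.104 °C.
Cooling required: 12.7 − (8.104) = 4.596 °C.

8.1 °C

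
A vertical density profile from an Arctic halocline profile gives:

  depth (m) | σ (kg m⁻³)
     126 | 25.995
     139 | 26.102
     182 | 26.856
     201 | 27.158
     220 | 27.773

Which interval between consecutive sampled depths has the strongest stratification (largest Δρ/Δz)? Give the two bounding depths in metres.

Compute the density gradient over each adjacent pair:
  126–139 m: Δρ/Δz = 0.107/13 = 8.2 × 10⁻³ kg m⁻⁴
  139–182 m: Δρ/Δz = 0.754/43 = 0.018 kg m⁻⁴
  182–201 m: Δρ/Δz = 0.302/19 = 0.016 kg m⁻⁴
  201–220 m: Δρ/Δz = 0.615/19 = 0.032 kg m⁻⁴
The largest gradient is in the 201–220 m interval — the pycnocline.

201–220 m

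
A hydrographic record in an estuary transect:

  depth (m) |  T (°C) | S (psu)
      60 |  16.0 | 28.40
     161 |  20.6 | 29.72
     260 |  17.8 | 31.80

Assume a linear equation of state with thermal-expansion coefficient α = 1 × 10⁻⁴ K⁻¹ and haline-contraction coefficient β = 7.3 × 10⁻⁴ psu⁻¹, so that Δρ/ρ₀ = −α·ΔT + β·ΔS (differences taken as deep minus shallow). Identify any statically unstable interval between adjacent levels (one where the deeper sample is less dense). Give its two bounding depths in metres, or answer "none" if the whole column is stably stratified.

Evaluate Δρ/ρ₀ = −αΔT + βΔS across each adjacent pair:
  60–161 m: −αΔT+βΔS = −(1 × 10⁻⁴)(+4.6)+(7.3 × 10⁻⁴)(+1.32) = 5.0 × 10⁻⁴ → stable
  161–260 m: −αΔT+βΔS = −(1 × 10⁻⁴)(-2.8)+(7.3 × 10⁻⁴)(+2.08) = 1.8 × 10⁻³ → stable
Every interval has Δρ > 0: the column is stably stratified throughout.

none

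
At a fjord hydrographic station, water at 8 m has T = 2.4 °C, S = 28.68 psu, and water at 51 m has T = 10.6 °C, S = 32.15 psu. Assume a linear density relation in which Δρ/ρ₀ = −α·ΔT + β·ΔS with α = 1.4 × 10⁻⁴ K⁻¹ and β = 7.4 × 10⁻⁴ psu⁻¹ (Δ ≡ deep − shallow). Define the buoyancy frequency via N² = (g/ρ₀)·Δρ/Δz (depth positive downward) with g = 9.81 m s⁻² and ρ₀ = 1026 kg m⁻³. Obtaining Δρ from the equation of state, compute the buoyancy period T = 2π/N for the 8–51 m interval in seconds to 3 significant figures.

349 s

ΔT = +8.2 K, ΔS = +3.47 psu (deep − shallow).
Δρ/ρ₀ = −αΔT + βΔS = -1.148 × 10⁻³ + 2.5678 × 10⁻³ = 1.4198 × 10⁻³, so Δρ ≈ 1.457 kg m⁻³.
N² = (g/ρ₀)·Δρ/Δz = g·(Δρ/ρ₀)/Δz = 9.81 × 1.4198 × 10⁻³ / 43 = 3.2391 × 10⁻⁴ s⁻².
N = √(3.2391 × 10⁻⁴) = 0.017997 rad s⁻¹ → T = 2π/N = 349.12 s ≈ 349 s.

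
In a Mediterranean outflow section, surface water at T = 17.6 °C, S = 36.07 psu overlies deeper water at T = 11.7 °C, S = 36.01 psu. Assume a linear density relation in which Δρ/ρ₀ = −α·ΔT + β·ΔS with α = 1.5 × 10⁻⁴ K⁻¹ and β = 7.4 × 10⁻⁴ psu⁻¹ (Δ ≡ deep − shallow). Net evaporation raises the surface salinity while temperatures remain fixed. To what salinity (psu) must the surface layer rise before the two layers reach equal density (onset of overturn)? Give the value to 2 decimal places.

Neutral buoyancy requires −α(T_deep − T_surf) + β(S_deep − S_surf′) = 0.
S_surf′ = S_deep − (α/β)·ΔT = 36.01 − (1.5 × 10⁻⁴/7.4 × 10⁻⁴)·(-5.9) = 37.2059 psu.
Increase required: 37.2059 − 36.07 = 1.1359 psu.

37.21 psu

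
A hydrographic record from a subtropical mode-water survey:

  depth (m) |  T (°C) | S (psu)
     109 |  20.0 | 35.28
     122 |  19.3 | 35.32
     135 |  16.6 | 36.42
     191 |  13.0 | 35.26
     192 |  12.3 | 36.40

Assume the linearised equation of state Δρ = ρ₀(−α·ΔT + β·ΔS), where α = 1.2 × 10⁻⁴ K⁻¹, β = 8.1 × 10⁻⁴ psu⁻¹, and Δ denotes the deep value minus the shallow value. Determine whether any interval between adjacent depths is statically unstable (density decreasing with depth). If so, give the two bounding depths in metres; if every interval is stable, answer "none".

Evaluate Δρ/ρ₀ = −αΔT + βΔS across each adjacent pair:
  109–122 m: −αΔT+βΔS = −(1.2 × 10⁻⁴)(-0.7)+(8.1 × 10⁻⁴)(+0.04) = 1.2 × 10⁻⁴ → stable
  122–135 m: −αΔT+βΔS = −(1.2 × 10⁻⁴)(-2.7)+(8.1 × 10⁻⁴)(+1.10) = 1.2 × 10⁻³ → stable
  135–191 m: −αΔT+βΔS = −(1.2 × 10⁻⁴)(-3.6)+(8.1 × 10⁻⁴)(-1.16) = -5.1 × 10⁻⁴ → UNSTABLE
  191–192 m: −αΔT+βΔS = −(1.2 × 10⁻⁴)(-0.7)+(8.1 × 10⁻⁴)(+1.14) = 1.0 × 10⁻³ → stable
The 135–191 m interval has Δρ < 0: lighter water underlies denser water.

135–191 m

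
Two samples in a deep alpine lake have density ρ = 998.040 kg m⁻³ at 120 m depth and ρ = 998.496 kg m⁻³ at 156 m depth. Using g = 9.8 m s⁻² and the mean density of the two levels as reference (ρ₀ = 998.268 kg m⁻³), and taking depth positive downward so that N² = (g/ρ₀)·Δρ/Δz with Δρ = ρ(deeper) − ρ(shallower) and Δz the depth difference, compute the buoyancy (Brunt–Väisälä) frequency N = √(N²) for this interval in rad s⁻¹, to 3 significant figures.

Δρ = 998.496 − 998.040 = 0.456 kg m⁻³ over Δz = 156 − 120 = 36 m.
N² = (9.8/998.268) × (0.456/36) = 1.2435 × 10⁻⁴ s⁻².
N = √(1.2435 × 10⁻⁴) = 0.011151 rad s⁻¹ ≈ 0.0112 rad s⁻¹.

0.0112 rad s⁻¹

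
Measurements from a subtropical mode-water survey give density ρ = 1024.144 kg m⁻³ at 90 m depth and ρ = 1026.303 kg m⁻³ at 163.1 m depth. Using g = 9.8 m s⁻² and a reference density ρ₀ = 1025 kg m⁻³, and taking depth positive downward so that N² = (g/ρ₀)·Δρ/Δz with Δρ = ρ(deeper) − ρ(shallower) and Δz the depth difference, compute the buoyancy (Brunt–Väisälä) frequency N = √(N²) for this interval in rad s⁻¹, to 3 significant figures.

Δρ = 1026.303 − 1024.144 = 2.159 kg m⁻³ over Δz = 163.1 − 90 = 73.1 m.
N² = (9.8/1025) × (2.159/73.1) = 2.8238 × 10⁻⁴ s⁻².
N = √(2.8238 × 10⁻⁴) = 0.016804 rad s⁻¹ ≈ 0.0168 rad s⁻¹.

0.0168 rad s⁻¹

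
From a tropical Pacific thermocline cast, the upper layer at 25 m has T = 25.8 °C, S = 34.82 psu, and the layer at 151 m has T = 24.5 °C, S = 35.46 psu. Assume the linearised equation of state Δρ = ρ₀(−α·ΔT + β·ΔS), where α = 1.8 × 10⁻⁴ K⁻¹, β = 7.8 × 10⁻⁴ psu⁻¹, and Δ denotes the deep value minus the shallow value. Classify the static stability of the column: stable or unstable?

ΔT = 24.5 − 25.8 = -1.3 K and ΔS = 35.46 − 34.82 = +0.64 psu (deep − shallow).
−αΔT = 2.34 × 10⁻⁴; βΔS = 4.992 × 10⁻⁴; sum Δρ/ρ₀ = 7.332 × 10⁻⁴.
Δρ/ρ₀ > 0, so Δρ > 0: deeper water is denser → statically stable.

stable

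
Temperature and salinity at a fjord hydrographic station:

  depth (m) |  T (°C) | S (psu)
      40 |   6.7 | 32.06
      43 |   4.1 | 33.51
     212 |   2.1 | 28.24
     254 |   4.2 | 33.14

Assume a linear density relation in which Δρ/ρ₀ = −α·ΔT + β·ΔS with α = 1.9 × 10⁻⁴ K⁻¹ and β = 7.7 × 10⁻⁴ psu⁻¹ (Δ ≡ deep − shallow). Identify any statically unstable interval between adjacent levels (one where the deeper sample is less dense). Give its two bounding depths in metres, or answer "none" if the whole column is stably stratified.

43–212 m

Evaluate Δρ/ρ₀ = −αΔT + βΔS across each adjacent pair:
  40–43 m: −αΔT+βΔS = −(1.9 × 10⁻⁴)(-2.6)+(7.7 × 10⁻⁴)(+1.45) = 1.6 × 10⁻³ → stable
  43–212 m: −αΔT+βΔS = −(1.9 × 10⁻⁴)(-2.0)+(7.7 × 10⁻⁴)(-5.27) = -3.7 × 10⁻³ → UNSTABLE
  212–254 m: −αΔT+βΔS = −(1.9 × 10⁻⁴)(+2.1)+(7.7 × 10⁻⁴)(+4.90) = 3.4 × 10⁻³ → stable
The 43–212 m interval has Δρ < 0: lighter water underlies denser water.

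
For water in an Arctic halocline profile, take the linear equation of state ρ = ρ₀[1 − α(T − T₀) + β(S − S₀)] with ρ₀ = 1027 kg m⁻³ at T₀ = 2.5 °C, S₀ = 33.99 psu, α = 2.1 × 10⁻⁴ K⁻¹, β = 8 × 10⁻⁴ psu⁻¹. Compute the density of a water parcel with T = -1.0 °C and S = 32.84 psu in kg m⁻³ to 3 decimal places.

T − T₀ = -3.5 K, S − S₀ = -1.15 psu.
Bracket = 1 − α·(-3.5) + β·(-1.15) = 1 + (-1.85 × 10⁻⁴) = 0.9998150.
ρ = 1027 × 0.9998150 = 1026.810 kg m⁻³.

1026.810 kg m⁻³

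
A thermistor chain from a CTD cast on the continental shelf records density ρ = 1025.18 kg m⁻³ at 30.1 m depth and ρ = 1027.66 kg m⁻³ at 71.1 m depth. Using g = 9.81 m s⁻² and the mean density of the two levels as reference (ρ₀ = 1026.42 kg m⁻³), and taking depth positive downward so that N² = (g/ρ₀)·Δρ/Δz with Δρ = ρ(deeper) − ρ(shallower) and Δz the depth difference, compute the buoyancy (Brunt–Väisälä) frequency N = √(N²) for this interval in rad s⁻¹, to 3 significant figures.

Δρ = 1027.66 − 1025.18 = 2.48 kg m⁻³ over Δz = 71.1 − 30.1 = 41 m.
N² = (9.81/1026.42) × (2.48/41) = 5.7811 × 10⁻⁴ s⁻².
N = √(5.7811 × 10⁻⁴) = 0.024044 rad s⁻¹ ≈ 0.0240 rad s⁻¹.

0.0240 rad s⁻¹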